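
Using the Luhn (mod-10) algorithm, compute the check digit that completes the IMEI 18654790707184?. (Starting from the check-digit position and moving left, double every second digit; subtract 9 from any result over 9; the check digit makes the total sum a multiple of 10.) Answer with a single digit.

5

Partial digits right→left: 4 8 1 7 0 7 0 9 7 4 5 6 8 1
Double every second digit counting from the check-digit position (so the 1st, 3rd, 5th, ... of the partial from the right).
  doubled (with −9 where >9): 8 2 0 0 5 1 7 → sum 23
  kept as-is: 8 7 7 9 4 6 1 → sum 42
Total = 23 + 42 = 65.
Check digit = (10 − (65 mod 10)) mod 10 = 5.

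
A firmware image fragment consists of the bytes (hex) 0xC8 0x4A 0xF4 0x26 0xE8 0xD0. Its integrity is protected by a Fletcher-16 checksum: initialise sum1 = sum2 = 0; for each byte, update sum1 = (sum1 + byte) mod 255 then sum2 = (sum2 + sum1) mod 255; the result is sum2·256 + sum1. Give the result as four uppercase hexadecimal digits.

11E7

Running sums (mod 255):
  after byte 0 (0xC8): sum1=200, sum2=200
  after byte 1 (0x4A): sum1=19, sum2=219
  after byte 2 (0xF4): sum1=8, sum2=227
  after byte 3 (0x26): sum1=46, sum2=18
  after byte 4 (0xE8): sum1=23, sum2=41
  after byte 5 (0xD0): sum1=231, sum2=17
Checksum = sum2·256 + sum1 = 17·256 + 231 = 4583 = 0x11E7.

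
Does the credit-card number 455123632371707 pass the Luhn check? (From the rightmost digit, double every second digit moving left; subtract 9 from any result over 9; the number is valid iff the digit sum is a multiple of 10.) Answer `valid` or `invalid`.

invalid

From the right, keep odd positions and double even positions (subtract 9 from any doubled value over 9):
  doubled (positions 2,4,...): 0 2 6 6 6 2 1 → sum 23
  kept (positions 1,3,...): 7 7 7 2 6 2 5 4 → sum 40
Total = 63.
63 mod 10 = 3, so the number is invalid.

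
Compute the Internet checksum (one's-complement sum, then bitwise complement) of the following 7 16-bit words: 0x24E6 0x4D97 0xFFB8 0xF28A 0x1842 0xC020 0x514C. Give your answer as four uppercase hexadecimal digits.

One's-complement addition (fold any carry out of bit 15 back into bit 0):
  0x24E6 + 0x4D97 = 0x0727D
  0x727D + 0xFFB8 = 0x17235 → wrap carry → 0x7236
  0x7236 + 0xF28A = 0x164C0 → wrap carry → 0x64C1
  0x64C1 + 0x1842 = 0x07D03
  0x7D03 + 0xC020 = 0x13D23 → wrap carry → 0x3D24
  0x3D24 + 0x514C = 0x08E70
One's-complement sum = 0x8E70.
Checksum = ~0x8E70 & 0xFFFF = 0x718F.

718F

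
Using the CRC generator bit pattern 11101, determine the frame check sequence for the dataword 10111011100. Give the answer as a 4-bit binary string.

1110

Append 4 zeros: 101110111000000. Divide by 11101 (XOR where the leading bit is 1):
  pos 0: 10111 XOR 11101 = 01010
  pos 1: 10100 XOR 11101 = 01001
  pos 2: 10011 XOR 11101 = 01110
  pos 3: 11101 XOR 11101 = 00000
  pos 8: 10000 XOR 11101 = 01101
  pos 9: 11010 XOR 11101 = 00111
Remainder (last 4 bits) = 1110. This is the CRC / FCS.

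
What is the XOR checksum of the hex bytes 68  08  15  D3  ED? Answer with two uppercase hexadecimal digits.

4B

XOR the bytes together:
  start with 0x68
  0x68 ⊕ 0x08 = 0x60
  0x60 ⊕ 0x15 = 0x75
  0x75 ⊕ 0xD3 = 0xA6
  0xA6 ⊕ 0xED = 0x4B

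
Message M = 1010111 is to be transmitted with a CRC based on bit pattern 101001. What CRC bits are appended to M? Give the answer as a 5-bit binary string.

Append 5 zeros: 101011100000. Divide by 101001 (XOR where the leading bit is 1):
  pos 0: 101011 XOR 101001 = 000010
  pos 4: 101000 XOR 101001 = 000001
Remainder (last 5 bits) = 00100. This is the CRC / FCS.

00100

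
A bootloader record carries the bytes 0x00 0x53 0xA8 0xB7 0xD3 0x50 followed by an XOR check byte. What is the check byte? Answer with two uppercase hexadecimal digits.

XOR the bytes together:
  start with 0x00
  0x00 ⊕ 0x53 = 0x53
  0x53 ⊕ 0xA8 = 0xFB
  0xFB ⊕ 0xB7 = 0x4C
  0x4C ⊕ 0xD3 = 0x9F
  0x9F ⊕ 0x50 = 0xCF

CF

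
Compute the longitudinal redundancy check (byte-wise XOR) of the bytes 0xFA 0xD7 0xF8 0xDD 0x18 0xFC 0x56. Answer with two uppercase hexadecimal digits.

BA

XOR the bytes together:
  start with 0xFA
  0xFA ⊕ 0xD7 = 0x2D
  0x2D ⊕ 0xF8 = 0xD5
  0xD5 ⊕ 0xDD = 0x08
  0x08 ⊕ 0x18 = 0x10
  0x10 ⊕ 0xFC = 0xEC
  0xEC ⊕ 0x56 = 0xBA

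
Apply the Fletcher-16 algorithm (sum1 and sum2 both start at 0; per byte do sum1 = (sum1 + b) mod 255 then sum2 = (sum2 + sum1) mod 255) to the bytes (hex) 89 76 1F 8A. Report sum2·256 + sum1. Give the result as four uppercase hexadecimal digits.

Running sums (mod 255):
  after byte 0 (89): sum1=137, sum2=137
  after byte 1 (76): sum1=0, sum2=137
  after byte 2 (1F): sum1=31, sum2=168
  after byte 3 (8A): sum1=169, sum2=82
Checksum = sum2·256 + sum1 = 82·256 + 169 = 21161 = 0x52A9.

52A9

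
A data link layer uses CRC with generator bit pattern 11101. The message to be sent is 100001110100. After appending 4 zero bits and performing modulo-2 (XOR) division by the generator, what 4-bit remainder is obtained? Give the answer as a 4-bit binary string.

0010

Append 4 zeros: 1000011101000000. Divide by 11101 (XOR where the leading bit is 1):
  pos 0: 10000 XOR 11101 = 01101
  pos 1: 11011 XOR 11101 = 00110
  pos 3: 11011 XOR 11101 = 00110
  pos 5: 11001 XOR 11101 = 00100
  pos 7: 10000 XOR 11101 = 01101
  pos 8: 11010 XOR 11101 = 00111
  pos 10: 11100 XOR 11101 = 00001
Remainder (last 4 bits) = 0010. This is the CRC / FCS.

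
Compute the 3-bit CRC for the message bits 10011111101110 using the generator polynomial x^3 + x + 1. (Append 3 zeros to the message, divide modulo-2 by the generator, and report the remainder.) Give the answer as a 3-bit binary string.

Append 3 zeros: 10011111101110000. Divide by 1011 (XOR where the leading bit is 1):
  pos 0: 1001 XOR 1011 = 0010
  pos 2: 1011 XOR 1011 = 0000
  pos 6: 1110 XOR 1011 = 0101
  pos 7: 1011 XOR 1011 = 0000
  pos 11: 1100 XOR 1011 = 0111
  pos 12: 1110 XOR 1011 = 0101
  pos 13: 1010 XOR 1011 = 0001
Remainder (last 3 bits) = 001. This is the CRC / FCS.

001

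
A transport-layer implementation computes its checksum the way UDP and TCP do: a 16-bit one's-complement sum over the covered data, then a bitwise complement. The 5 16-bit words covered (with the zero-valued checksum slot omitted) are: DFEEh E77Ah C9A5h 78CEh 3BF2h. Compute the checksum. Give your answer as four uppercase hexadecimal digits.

One's-complement addition (fold any carry out of bit 15 back into bit 0):
  0xDFEE + 0xE77A = 0x1C768 → wrap carry → 0xC769
  0xC769 + 0xC9A5 = 0x1910E → wrap carry → 0x910F
  0x910F + 0x78CE = 0x109DD → wrap carry → 0x09DE
  0x09DE + 0x3BF2 = 0x045D0
One's-complement sum = 0x45D0.
Checksum = ~0x45D0 & 0xFFFF = 0xBA2F.

BA2F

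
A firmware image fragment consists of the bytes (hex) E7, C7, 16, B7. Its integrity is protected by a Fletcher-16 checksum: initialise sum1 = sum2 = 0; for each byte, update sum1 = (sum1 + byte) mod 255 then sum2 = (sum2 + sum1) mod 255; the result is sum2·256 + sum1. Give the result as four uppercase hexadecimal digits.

Running sums (mod 255):
  after byte 0 (E7): sum1=231, sum2=231
  after byte 1 (C7): sum1=175, sum2=151
  after byte 2 (16): sum1=197, sum2=93
  after byte 3 (B7): sum1=125, sum2=218
Checksum = sum2·256 + sum1 = 218·256 + 125 = 55933 = 0xDA7D.

DA7D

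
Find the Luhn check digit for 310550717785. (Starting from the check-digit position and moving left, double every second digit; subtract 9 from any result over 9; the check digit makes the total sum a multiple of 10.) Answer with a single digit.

Partial digits right→left: 5 8 7 7 1 7 0 5 5 0 1 3
Double every second digit counting from the check-digit position (so the 1st, 3rd, 5th, ... of the partial from the right).
  doubled (with −9 where >9): 1 5 2 0 1 2 → sum 11
  kept as-is: 8 7 7 5 0 3 → sum 30
Total = 11 + 30 = 41.
Check digit = (10 − (41 mod 10)) mod 10 = 9.

9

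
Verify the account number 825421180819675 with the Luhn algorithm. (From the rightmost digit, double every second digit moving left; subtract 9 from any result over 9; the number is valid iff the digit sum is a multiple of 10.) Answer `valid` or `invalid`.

From the right, keep odd positions and double even positions (subtract 9 from any doubled value over 9):
  doubled (positions 2,4,...): 5 9 7 7 2 8 4 → sum 42
  kept (positions 1,3,...): 5 6 1 0 1 2 5 8 → sum 28
Total = 70.
70 mod 10 = 0, so the number is valid.

valid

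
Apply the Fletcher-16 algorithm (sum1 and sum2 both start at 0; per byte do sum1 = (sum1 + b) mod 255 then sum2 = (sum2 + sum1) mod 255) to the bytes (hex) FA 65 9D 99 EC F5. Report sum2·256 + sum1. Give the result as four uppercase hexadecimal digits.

EF7A

Running sums (mod 255):
  after byte 0 (FA): sum1=250, sum2=250
  after byte 1 (65): sum1=96, sum2=91
  after byte 2 (9D): sum1=253, sum2=89
  after byte 3 (99): sum1=151, sum2=240
  after byte 4 (EC): sum1=132, sum2=117
  after byte 5 (F5): sum1=122, sum2=239
Checksum = sum2·256 + sum1 = 239·256 + 122 = 61306 = 0xEF7A.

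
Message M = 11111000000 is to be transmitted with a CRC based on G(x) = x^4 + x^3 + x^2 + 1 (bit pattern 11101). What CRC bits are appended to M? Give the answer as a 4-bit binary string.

1101

Append 4 zeros: 111110000000000. Divide by 11101 (XOR where the leading bit is 1):
  pos 0: 11111 XOR 11101 = 00010
  pos 3: 10000 XOR 11101 = 01101
  pos 4: 11010 XOR 11101 = 00111
  pos 6: 11100 XOR 11101 = 00001
  pos 10: 10000 XOR 11101 = 01101
Remainder (last 4 bits) = 1101. This is the CRC / FCS.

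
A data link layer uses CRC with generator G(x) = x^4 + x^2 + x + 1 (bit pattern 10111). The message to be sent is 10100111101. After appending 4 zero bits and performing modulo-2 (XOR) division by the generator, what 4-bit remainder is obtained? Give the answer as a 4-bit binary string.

0100

Append 4 zeros: 101001111010000. Divide by 10111 (XOR where the leading bit is 1):
  pos 0: 10100 XOR 10111 = 00011
  pos 3: 11111 XOR 10111 = 01000
  pos 4: 10001 XOR 10111 = 00110
  pos 6: 11001 XOR 10111 = 01110
  pos 7: 11100 XOR 10111 = 01011
  pos 8: 10110 XOR 10111 = 00001
Remainder (last 4 bits) = 0100. This is the CRC / FCS.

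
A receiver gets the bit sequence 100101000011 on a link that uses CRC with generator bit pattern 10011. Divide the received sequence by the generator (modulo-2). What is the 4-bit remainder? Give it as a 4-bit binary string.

0100

Modulo-2 division of 100101000011 by 10011:
  pos 0: 10010 XOR 10011 = 00001
  pos 4: 11000 XOR 10011 = 01011
  pos 5: 10110 XOR 10011 = 00101
  pos 7: 10111 XOR 10011 = 00100
Remainder = 0100 (nonzero — an error is detected).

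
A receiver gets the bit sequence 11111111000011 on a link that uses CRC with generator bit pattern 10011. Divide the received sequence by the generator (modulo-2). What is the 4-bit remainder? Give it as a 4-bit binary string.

Modulo-2 division of 11111111000011 by 10011:
  pos 0: 11111 XOR 10011 = 01100
  pos 1: 11001 XOR 10011 = 01010
  pos 2: 10101 XOR 10011 = 00110
  pos 4: 11010 XOR 10011 = 01001
  pos 5: 10010 XOR 10011 = 00001
  pos 9: 10011 XOR 10011 = 00000
Remainder = 0000 (zero — the frame passes the CRC check).

0000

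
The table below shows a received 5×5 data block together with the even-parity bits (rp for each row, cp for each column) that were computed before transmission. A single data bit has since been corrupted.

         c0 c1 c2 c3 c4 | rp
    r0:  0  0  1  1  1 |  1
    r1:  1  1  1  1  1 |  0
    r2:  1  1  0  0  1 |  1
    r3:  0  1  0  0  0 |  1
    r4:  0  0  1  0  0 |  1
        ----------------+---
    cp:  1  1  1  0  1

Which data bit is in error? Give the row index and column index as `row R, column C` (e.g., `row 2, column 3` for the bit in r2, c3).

Recompute each row's even parity and compare to rp:
  r0: data parity 1, sent rp 1 → ok
  r1: data parity 1, sent rp 0 → mismatch
  r2: data parity 1, sent rp 1 → ok
  r3: data parity 1, sent rp 1 → ok
  r4: data parity 1, sent rp 1 → ok
Recompute each column's even parity and compare to cp:
  c0: data parity 0, sent cp 1 → mismatch
  c1: data parity 1, sent cp 1 → ok
  c2: data parity 1, sent cp 1 → ok
  c3: data parity 0, sent cp 0 → ok
  c4: data parity 1, sent cp 1 → ok
Exactly one row (r1) and one column (c0) fail → the flipped bit is at their intersection.

row 1, column 0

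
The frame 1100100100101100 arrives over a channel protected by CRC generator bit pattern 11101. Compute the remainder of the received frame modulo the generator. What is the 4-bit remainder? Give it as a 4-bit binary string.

Modulo-2 division of 1100100100101100 by 11101:
  pos 0: 11001 XOR 11101 = 00100
  pos 2: 10000 XOR 11101 = 01101
  pos 3: 11011 XOR 11101 = 00110
  pos 5: 11000 XOR 11101 = 00101
  pos 7: 10110 XOR 11101 = 01011
  pos 8: 10111 XOR 11101 = 01010
  pos 9: 10101 XOR 11101 = 01000
  pos 10: 10000 XOR 11101 = 01101
  pos 11: 11010 XOR 11101 = 00111
Remainder = 0111 (nonzero — an error is detected).

0111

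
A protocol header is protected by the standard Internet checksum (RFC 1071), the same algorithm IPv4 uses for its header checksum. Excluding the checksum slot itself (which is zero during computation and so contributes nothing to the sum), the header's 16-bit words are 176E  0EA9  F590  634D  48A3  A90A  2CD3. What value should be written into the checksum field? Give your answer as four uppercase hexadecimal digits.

6289

One's-complement addition (fold any carry out of bit 15 back into bit 0):
  0x176E + 0x0EA9 = 0x02617
  0x2617 + 0xF590 = 0x11BA7 → wrap carry → 0x1BA8
  0x1BA8 + 0x634D = 0x07EF5
  0x7EF5 + 0x48A3 = 0x0C798
  0xC798 + 0xA90A = 0x170A2 → wrap carry → 0x70A3
  0x70A3 + 0x2CD3 = 0x09D76
One's-complement sum = 0x9D76.
Checksum = ~0x9D76 & 0xFFFF = 0x6289.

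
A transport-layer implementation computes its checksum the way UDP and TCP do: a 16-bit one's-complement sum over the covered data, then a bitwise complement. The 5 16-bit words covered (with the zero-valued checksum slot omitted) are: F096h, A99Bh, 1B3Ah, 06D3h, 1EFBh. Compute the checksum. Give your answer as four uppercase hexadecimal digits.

24C5

One's-complement addition (fold any carry out of bit 15 back into bit 0):
  0xF096 + 0xA99B = 0x19A31 → wrap carry → 0x9A32
  0x9A32 + 0x1B3A = 0x0B56C
  0xB56C + 0x06D3 = 0x0BC3F
  0xBC3F + 0x1EFB = 0x0DB3A
One's-complement sum = 0xDB3A.
Checksum = ~0xDB3A & 0xFFFF = 0x24C5.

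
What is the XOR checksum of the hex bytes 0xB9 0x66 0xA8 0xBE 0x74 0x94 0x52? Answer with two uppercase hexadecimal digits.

7B

XOR the bytes together:
  start with 0xB9
  0xB9 ⊕ 0x66 = 0xDF
  0xDF ⊕ 0xA8 = 0x77
  0x77 ⊕ 0xBE = 0xC9
  0xC9 ⊕ 0x74 = 0xBD
  0xBD ⊕ 0x94 = 0x29
  0x29 ⊕ 0x52 = 0x7B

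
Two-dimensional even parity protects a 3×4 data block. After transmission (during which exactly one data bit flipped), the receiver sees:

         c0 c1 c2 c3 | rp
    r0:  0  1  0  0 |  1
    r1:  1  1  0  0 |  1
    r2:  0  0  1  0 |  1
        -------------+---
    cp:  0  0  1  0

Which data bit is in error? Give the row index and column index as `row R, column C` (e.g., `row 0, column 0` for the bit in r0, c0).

Recompute each row's even parity and compare to rp:
  r0: data parity 1, sent rp 1 → ok
  r1: data parity 0, sent rp 1 → mismatch
  r2: data parity 1, sent rp 1 → ok
Recompute each column's even parity and compare to cp:
  c0: data parity 1, sent cp 0 → mismatch
  c1: data parity 0, sent cp 0 → ok
  c2: data parity 1, sent cp 1 → ok
  c3: data parity 0, sent cp 0 → ok
Exactly one row (r1) and one column (c0) fail → the flipped bit is at their intersection.

row 1, column 0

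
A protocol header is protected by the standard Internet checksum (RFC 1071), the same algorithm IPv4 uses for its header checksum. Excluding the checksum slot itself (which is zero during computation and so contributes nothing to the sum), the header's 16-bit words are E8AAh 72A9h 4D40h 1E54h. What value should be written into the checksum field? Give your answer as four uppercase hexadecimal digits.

One's-complement addition (fold any carry out of bit 15 back into bit 0):
  0xE8AA + 0x72A9 = 0x15B53 → wrap carry → 0x5B54
  0x5B54 + 0x4D40 = 0x0A894
  0xA894 + 0x1E54 = 0x0C6E8
One's-complement sum = 0xC6E8.
Checksum = ~0xC6E8 & 0xFFFF = 0x3917.

3917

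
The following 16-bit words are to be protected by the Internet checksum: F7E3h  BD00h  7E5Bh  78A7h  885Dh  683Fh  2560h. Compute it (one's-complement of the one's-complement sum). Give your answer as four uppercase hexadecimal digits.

One's-complement addition (fold any carry out of bit 15 back into bit 0):
  0xF7E3 + 0xBD00 = 0x1B4E3 → wrap carry → 0xB4E4
  0xB4E4 + 0x7E5B = 0x1333F → wrap carry → 0x3340
  0x3340 + 0x78A7 = 0x0ABE7
  0xABE7 + 0x885D = 0x13444 → wrap carry → 0x3445
  0x3445 + 0x683F = 0x09C84
  0x9C84 + 0x2560 = 0x0C1E4
One's-complement sum = 0xC1E4.
Checksum = ~0xC1E4 & 0xFFFF = 0x3E1B.

3E1B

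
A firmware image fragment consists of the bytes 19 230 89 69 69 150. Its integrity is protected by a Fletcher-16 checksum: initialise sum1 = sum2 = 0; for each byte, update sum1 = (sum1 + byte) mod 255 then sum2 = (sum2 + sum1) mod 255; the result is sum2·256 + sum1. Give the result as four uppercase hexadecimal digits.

4B74

Running sums (mod 255):
  after byte 0 (19): sum1=19, sum2=19
  after byte 1 (230): sum1=249, sum2=13
  after byte 2 (89): sum1=83, sum2=96
  after byte 3 (69): sum1=152, sum2=248
  after byte 4 (69): sum1=221, sum2=214
  after byte 5 (150): sum1=116, sum2=75
Checksum = sum2·256 + sum1 = 75·256 + 116 = 19316 = 0x4B74.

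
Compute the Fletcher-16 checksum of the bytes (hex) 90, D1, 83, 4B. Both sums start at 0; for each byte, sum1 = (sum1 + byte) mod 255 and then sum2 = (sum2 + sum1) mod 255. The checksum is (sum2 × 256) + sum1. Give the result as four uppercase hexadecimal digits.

Running sums (mod 255):
  after byte 0 (90): sum1=144, sum2=144
  after byte 1 (D1): sum1=98, sum2=242
  after byte 2 (83): sum1=229, sum2=216
  after byte 3 (4B): sum1=49, sum2=10
Checksum = sum2·256 + sum1 = 10·256 + 49 = 2609 = 0x0A31.

0A31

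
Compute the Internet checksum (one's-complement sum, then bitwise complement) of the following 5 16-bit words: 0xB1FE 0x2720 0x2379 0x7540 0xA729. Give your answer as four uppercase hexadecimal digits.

E6FD

One's-complement addition (fold any carry out of bit 15 back into bit 0):
  0xB1FE + 0x2720 = 0x0D91E
  0xD91E + 0x2379 = 0x0FC97
  0xFC97 + 0x7540 = 0x171D7 → wrap carry → 0x71D8
  0x71D8 + 0xA729 = 0x11901 → wrap carry → 0x1902
One's-complement sum = 0x1902.
Checksum = ~0x1902 & 0xFFFF = 0xE6FD.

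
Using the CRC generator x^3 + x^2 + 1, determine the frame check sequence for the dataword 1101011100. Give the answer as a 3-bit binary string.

100

Append 3 zeros: 1101011100000. Divide by 1101 (XOR where the leading bit is 1):
  pos 0: 1101 XOR 1101 = 0000
  pos 5: 1110 XOR 1101 = 0011
  pos 7: 1100 XOR 1101 = 0001
Remainder (last 3 bits) = 100. This is the CRC / FCS.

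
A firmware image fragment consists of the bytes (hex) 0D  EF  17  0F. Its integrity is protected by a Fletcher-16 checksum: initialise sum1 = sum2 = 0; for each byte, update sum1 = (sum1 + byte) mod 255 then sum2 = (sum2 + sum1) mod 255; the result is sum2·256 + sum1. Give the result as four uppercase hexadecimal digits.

4123

Running sums (mod 255):
  after byte 0 (0D): sum1=13, sum2=13
  after byte 1 (EF): sum1=252, sum2=10
  after byte 2 (17): sum1=20, sum2=30
  after byte 3 (0F): sum1=35, sum2=65
Checksum = sum2·256 + sum1 = 65·256 + 35 = 16675 = 0x4123.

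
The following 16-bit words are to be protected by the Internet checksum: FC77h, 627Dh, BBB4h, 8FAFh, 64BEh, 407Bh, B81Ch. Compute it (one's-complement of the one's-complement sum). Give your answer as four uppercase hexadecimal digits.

One's-complement addition (fold any carry out of bit 15 back into bit 0):
  0xFC77 + 0x627D = 0x15EF4 → wrap carry → 0x5EF5
  0x5EF5 + 0xBBB4 = 0x11AA9 → wrap carry → 0x1AAA
  0x1AAA + 0x8FAF = 0x0AA59
  0xAA59 + 0x64BE = 0x10F17 → wrap carry → 0x0F18
  0x0F18 + 0x407B = 0x04F93
  0x4F93 + 0xB81C = 0x107AF → wrap carry → 0x07B0
One's-complement sum = 0x07B0.
Checksum = ~0x07B0 & 0xFFFF = 0xF84F.

F84F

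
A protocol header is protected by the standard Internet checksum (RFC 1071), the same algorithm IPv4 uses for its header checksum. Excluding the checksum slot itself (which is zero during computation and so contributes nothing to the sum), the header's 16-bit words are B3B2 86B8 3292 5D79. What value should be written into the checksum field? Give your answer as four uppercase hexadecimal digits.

One's-complement addition (fold any carry out of bit 15 back into bit 0):
  0xB3B2 + 0x86B8 = 0x13A6A → wrap carry → 0x3A6B
  0x3A6B + 0x3292 = 0x06CFD
  0x6CFD + 0x5D79 = 0x0CA76
One's-complement sum = 0xCA76.
Checksum = ~0xCA76 & 0xFFFF = 0x3589.

3589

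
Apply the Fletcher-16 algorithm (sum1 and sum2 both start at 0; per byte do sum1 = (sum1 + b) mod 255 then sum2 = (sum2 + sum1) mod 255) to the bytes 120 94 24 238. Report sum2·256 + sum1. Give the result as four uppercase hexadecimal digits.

Running sums (mod 255):
  after byte 0 (120): sum1=120, sum2=120
  after byte 1 (94): sum1=214, sum2=79
  after byte 2 (24): sum1=238, sum2=62
  after byte 3 (238): sum1=221, sum2=28
Checksum = sum2·256 + sum1 = 28·256 + 221 = 7389 = 0x1CDD.

1CDD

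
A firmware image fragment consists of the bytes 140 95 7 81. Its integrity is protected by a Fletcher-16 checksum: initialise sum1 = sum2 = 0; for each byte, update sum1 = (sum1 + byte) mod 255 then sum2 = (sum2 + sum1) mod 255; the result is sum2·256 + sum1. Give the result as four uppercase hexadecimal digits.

AF44

Running sums (mod 255):
  after byte 0 (140): sum1=140, sum2=140
  after byte 1 (95): sum1=235, sum2=120
  after byte 2 (7): sum1=242, sum2=107
  after byte 3 (81): sum1=68, sum2=175
Checksum = sum2·256 + sum1 = 175·256 + 68 = 44868 = 0xAF44.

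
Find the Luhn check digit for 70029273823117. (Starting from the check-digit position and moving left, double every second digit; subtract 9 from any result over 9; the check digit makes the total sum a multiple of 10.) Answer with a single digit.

Partial digits right→left: 7 1 1 3 2 8 3 7 2 9 2 0 0 7
Double every second digit counting from the check-digit position (so the 1st, 3rd, 5th, ... of the partial from the right).
  doubled (with −9 where >9): 5 2 4 6 4 4 0 → sum 25
  kept as-is: 1 3 8 7 9 0 7 → sum 35
Total = 25 + 35 = 60.
Check digit = (10 − (60 mod 10)) mod 10 = 0.

0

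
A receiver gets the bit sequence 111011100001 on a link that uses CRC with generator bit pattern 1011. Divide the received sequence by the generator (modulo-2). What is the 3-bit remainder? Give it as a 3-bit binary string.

011

Modulo-2 division of 111011100001 by 1011:
  pos 0: 1110 XOR 1011 = 0101
  pos 1: 1011 XOR 1011 = 0000
  pos 5: 1100 XOR 1011 = 0111
  pos 6: 1110 XOR 1011 = 0101
  pos 7: 1010 XOR 1011 = 0001
Remainder = 011 (nonzero — an error is detected).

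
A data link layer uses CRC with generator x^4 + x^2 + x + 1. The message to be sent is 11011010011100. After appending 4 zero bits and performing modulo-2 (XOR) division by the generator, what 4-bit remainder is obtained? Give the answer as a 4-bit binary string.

Append 4 zeros: 110110100111000000. Divide by 10111 (XOR where the leading bit is 1):
  pos 0: 11011 XOR 10111 = 01100
  pos 1: 11000 XOR 10111 = 01111
  pos 2: 11111 XOR 10111 = 01000
  pos 3: 10000 XOR 10111 = 00111
  pos 5: 11101 XOR 10111 = 01010
  pos 6: 10101 XOR 10111 = 00010
  pos 9: 10100 XOR 10111 = 00011
  pos 12: 11000 XOR 10111 = 01111
  pos 13: 11110 XOR 10111 = 01001
Remainder (last 4 bits) = 1001. This is the CRC / FCS.

1001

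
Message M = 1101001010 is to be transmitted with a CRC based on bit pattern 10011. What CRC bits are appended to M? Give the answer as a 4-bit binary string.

Append 4 zeros: 11010010100000. Divide by 10011 (XOR where the leading bit is 1):
  pos 0: 11010 XOR 10011 = 01001
  pos 1: 10010 XOR 10011 = 00001
  pos 5: 11010 XOR 10011 = 01001
  pos 6: 10010 XOR 10011 = 00001
Remainder (last 4 bits) = 1000. This is the CRC / FCS.

1000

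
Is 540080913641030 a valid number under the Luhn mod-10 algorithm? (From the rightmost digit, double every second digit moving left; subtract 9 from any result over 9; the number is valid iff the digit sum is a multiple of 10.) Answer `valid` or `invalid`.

From the right, keep odd positions and double even positions (subtract 9 from any doubled value over 9):
  doubled (positions 2,4,...): 6 2 3 2 0 0 8 → sum 21
  kept (positions 1,3,...): 0 0 4 3 9 8 0 5 → sum 29
Total = 50.
50 mod 10 = 0, so the number is valid.

valid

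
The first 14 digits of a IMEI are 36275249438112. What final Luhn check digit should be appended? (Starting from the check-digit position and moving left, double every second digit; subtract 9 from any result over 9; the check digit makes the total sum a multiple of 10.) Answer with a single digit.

0

Partial digits right→left: 2 1 1 8 3 4 9 4 2 5 7 2 6 3
Double every second digit counting from the check-digit position (so the 1st, 3rd, 5th, ... of the partial from the right).
  doubled (with −9 where >9): 4 2 6 9 4 5 3 → sum 33
  kept as-is: 1 8 4 4 5 2 3 → sum 27
Total = 33 + 27 = 60.
Check digit = (10 − (60 mod 10)) mod 10 = 0.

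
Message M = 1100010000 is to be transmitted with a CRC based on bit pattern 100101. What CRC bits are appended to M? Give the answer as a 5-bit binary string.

11011

Append 5 zeros: 110001000000000. Divide by 100101 (XOR where the leading bit is 1):
  pos 0: 110001 XOR 100101 = 010100
  pos 1: 101000 XOR 100101 = 001101
  pos 3: 110100 XOR 100101 = 010001
  pos 4: 100010 XOR 100101 = 000111
  pos 7: 111000 XOR 100101 = 011101
  pos 8: 111010 XOR 100101 = 011111
  pos 9: 111110 XOR 100101 = 011011
Remainder (last 5 bits) = 11011. This is the CRC / FCS.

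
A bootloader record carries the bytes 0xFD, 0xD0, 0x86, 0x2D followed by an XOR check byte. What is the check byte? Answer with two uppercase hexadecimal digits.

86

XOR the bytes together:
  start with 0xFD
  0xFD ⊕ 0xD0 = 0x2D
  0x2D ⊕ 0x86 = 0xAB
  0xAB ⊕ 0x2D = 0x86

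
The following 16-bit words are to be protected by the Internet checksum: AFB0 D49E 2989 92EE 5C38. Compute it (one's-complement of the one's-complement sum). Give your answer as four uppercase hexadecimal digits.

6300

One's-complement addition (fold any carry out of bit 15 back into bit 0):
  0xAFB0 + 0xD49E = 0x1844E → wrap carry → 0x844F
  0x844F + 0x2989 = 0x0ADD8
  0xADD8 + 0x92EE = 0x140C6 → wrap carry → 0x40C7
  0x40C7 + 0x5C38 = 0x09CFF
One's-complement sum = 0x9CFF.
Checksum = ~0x9CFF & 0xFFFF = 0x6300.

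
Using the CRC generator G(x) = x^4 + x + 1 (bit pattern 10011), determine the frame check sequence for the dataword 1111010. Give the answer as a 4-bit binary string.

Append 4 zeros: 11110100000. Divide by 10011 (XOR where the leading bit is 1):
  pos 0: 11110 XOR 10011 = 01101
  pos 1: 11011 XOR 10011 = 01000
  pos 2: 10000 XOR 10011 = 00011
  pos 5: 11000 XOR 10011 = 01011
  pos 6: 10110 XOR 10011 = 00101
Remainder (last 4 bits) = 0101. This is the CRC / FCS.

0101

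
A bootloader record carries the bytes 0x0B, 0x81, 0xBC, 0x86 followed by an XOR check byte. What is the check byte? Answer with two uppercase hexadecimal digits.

XOR the bytes together:
  start with 0x0B
  0x0B ⊕ 0x81 = 0x8A
  0x8A ⊕ 0xBC = 0x36
  0x36 ⊕ 0x86 = 0xB0

B0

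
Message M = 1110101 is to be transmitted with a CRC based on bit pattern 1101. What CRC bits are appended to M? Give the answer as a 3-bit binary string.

Append 3 zeros: 1110101000. Divide by 1101 (XOR where the leading bit is 1):
  pos 0: 1110 XOR 1101 = 0011
  pos 2: 1110 XOR 1101 = 0011
  pos 4: 1110 XOR 1101 = 0011
  pos 6: 1100 XOR 1101 = 0001
Remainder (last 3 bits) = 001. This is the CRC / FCS.

001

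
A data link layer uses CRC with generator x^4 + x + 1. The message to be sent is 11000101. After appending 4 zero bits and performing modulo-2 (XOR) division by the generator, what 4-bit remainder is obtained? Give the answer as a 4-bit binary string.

0110

Append 4 zeros: 110001010000. Divide by 10011 (XOR where the leading bit is 1):
  pos 0: 11000 XOR 10011 = 01011
  pos 1: 10111 XOR 10011 = 00100
  pos 3: 10001 XOR 10011 = 00010
  pos 6: 10000 XOR 10011 = 00011
Remainder (last 4 bits) = 0110. This is the CRC / FCS.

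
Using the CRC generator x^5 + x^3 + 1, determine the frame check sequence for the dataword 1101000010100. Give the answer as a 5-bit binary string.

Append 5 zeros: 110100001010000000. Divide by 101001 (XOR where the leading bit is 1):
  pos 0: 110100 XOR 101001 = 011101
  pos 1: 111010 XOR 101001 = 010011
  pos 2: 100110 XOR 101001 = 001111
  pos 4: 111110 XOR 101001 = 010111
  pos 5: 101111 XOR 101001 = 000110
  pos 8: 110000 XOR 101001 = 011001
  pos 9: 110010 XOR 101001 = 011011
  pos 10: 110110 XOR 101001 = 011111
  pos 11: 111110 XOR 101001 = 010111
  pos 12: 101110 XOR 101001 = 000111
Remainder (last 5 bits) = 00111. This is the CRC / FCS.

00111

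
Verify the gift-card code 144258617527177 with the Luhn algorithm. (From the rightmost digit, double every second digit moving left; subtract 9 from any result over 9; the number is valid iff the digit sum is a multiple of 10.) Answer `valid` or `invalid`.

invalid

From the right, keep odd positions and double even positions (subtract 9 from any doubled value over 9):
  doubled (positions 2,4,...): 5 5 1 2 7 4 8 → sum 32
  kept (positions 1,3,...): 7 1 2 7 6 5 4 1 → sum 33
Total = 65.
65 mod 10 = 5, so the number is invalid.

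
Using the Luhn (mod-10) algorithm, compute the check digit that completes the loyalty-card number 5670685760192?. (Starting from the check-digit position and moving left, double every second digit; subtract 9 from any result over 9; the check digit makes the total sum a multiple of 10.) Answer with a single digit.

1

Partial digits right→left: 2 9 1 0 6 7 5 8 6 0 7 6 5
Double every second digit counting from the check-digit position (so the 1st, 3rd, 5th, ... of the partial from the right).
  doubled (with −9 where >9): 4 2 3 1 3 5 1 → sum 19
  kept as-is: 9 0 7 8 0 6 → sum 30
Total = 19 + 30 = 49.
Check digit = (10 − (49 mod 10)) mod 10 = 1.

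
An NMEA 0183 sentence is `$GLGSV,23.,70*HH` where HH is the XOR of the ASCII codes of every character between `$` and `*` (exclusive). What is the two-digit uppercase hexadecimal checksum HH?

61

XOR the ASCII codes of the payload characters:
  'G' = 0x47 → acc = 0x47
  'L' = 0x4C → acc = 0x0B
  'G' = 0x47 → acc = 0x4C
  'S' = 0x53 → acc = 0x1F
  'V' = 0x56 → acc = 0x49
  ',' = 0x2C → acc = 0x65
  '2' = 0x32 → acc = 0x57
  '3' = 0x33 → acc = 0x64
  '.' = 0x2E → acc = 0x4A
  ',' = 0x2C → acc = 0x66
  '7' = 0x37 → acc = 0x51
  '0' = 0x30 → acc = 0x61
Checksum = 0x61.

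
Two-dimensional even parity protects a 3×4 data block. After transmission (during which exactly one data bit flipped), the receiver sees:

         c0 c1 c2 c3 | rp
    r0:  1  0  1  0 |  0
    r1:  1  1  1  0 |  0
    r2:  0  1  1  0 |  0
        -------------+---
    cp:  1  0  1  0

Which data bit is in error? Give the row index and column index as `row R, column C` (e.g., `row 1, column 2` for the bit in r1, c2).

Recompute each row's even parity and compare to rp:
  r0: data parity 0, sent rp 0 → ok
  r1: data parity 1, sent rp 0 → mismatch
  r2: data parity 0, sent rp 0 → ok
Recompute each column's even parity and compare to cp:
  c0: data parity 0, sent cp 1 → mismatch
  c1: data parity 0, sent cp 0 → ok
  c2: data parity 1, sent cp 1 → ok
  c3: data parity 0, sent cp 0 → ok
Exactly one row (r1) and one column (c0) fail → the flipped bit is at their intersection.

row 1, column 0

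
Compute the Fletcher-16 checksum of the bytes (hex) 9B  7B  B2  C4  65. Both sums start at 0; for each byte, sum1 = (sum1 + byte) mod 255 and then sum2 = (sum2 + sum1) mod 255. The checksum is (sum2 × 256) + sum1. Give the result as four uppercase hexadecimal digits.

FEF3

Running sums (mod 255):
  after byte 0 (9B): sum1=155, sum2=155
  after byte 1 (7B): sum1=23, sum2=178
  after byte 2 (B2): sum1=201, sum2=124
  after byte 3 (C4): sum1=142, sum2=11
  after byte 4 (65): sum1=243, sum2=254
Checksum = sum2·256 + sum1 = 254·256 + 243 = 65267 = 0xFEF3.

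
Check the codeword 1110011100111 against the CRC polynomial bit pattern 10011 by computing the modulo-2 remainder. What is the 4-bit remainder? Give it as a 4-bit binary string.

Modulo-2 division of 1110011100111 by 10011:
  pos 0: 11100 XOR 10011 = 01111
  pos 1: 11111 XOR 10011 = 01100
  pos 2: 11001 XOR 10011 = 01010
  pos 3: 10101 XOR 10011 = 00110
  pos 5: 11000 XOR 10011 = 01011
  pos 6: 10111 XOR 10011 = 00100
  pos 8: 10011 XOR 10011 = 00000
Remainder = 0000 (zero — the frame passes the CRC check).

0000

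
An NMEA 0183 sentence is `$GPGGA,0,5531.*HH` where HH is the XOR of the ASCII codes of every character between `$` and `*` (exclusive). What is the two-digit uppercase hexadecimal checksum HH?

4A

XOR the ASCII codes of the payload characters:
  'G' = 0x47 → acc = 0x47
  'P' = 0x50 → acc = 0x17
  'G' = 0x47 → acc = 0x50
  'G' = 0x47 → acc = 0x17
  'A' = 0x41 → acc = 0x56
  ',' = 0x2C → acc = 0x7A
  '0' = 0x30 → acc = 0x4A
  ',' = 0x2C → acc = 0x66
  '5' = 0x35 → acc = 0x53
  '5' = 0x35 → acc = 0x66
  '3' = 0x33 → acc = 0x55
  '1' = 0x31 → acc = 0x64
  '.' = 0x2E → acc = 0x4A
Checksum = 0x4A.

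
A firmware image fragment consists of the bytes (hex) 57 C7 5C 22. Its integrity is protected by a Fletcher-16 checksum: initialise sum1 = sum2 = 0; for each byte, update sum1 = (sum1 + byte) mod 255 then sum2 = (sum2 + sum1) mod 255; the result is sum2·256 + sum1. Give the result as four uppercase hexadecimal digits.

Running sums (mod 255):
  after byte 0 (57): sum1=87, sum2=87
  after byte 1 (C7): sum1=31, sum2=118
  after byte 2 (5C): sum1=123, sum2=241
  after byte 3 (22): sum1=157, sum2=143
Checksum = sum2·256 + sum1 = 143·256 + 157 = 36765 = 0x8F9D.

8F9D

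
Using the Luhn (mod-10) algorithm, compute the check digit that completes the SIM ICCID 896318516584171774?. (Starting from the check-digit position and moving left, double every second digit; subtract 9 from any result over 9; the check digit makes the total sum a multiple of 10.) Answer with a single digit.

6

Partial digits right→left: 4 7 7 1 7 1 4 8 5 6 1 5 8 1 3 6 9 8
Double every second digit counting from the check-digit position (so the 1st, 3rd, 5th, ... of the partial from the right).
  doubled (with −9 where >9): 8 5 5 8 1 2 7 6 9 → sum 51
  kept as-is: 7 1 1 8 6 5 1 6 8 → sum 43
Total = 51 + 43 = 94.
Check digit = (10 − (94 mod 10)) mod 10 = 6.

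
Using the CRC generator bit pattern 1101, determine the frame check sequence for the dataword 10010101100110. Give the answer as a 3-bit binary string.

111

Append 3 zeros: 10010101100110000. Divide by 1101 (XOR where the leading bit is 1):
  pos 0: 1001 XOR 1101 = 0100
  pos 1: 1000 XOR 1101 = 0101
  pos 2: 1011 XOR 1101 = 0110
  pos 3: 1100 XOR 1101 = 0001
  pos 6: 1110 XOR 1101 = 0011
  pos 8: 1101 XOR 1101 = 0000
  pos 12: 1000 XOR 1101 = 0101
  pos 13: 1010 XOR 1101 = 0111
Remainder (last 3 bits) = 111. This is the CRC / FCS.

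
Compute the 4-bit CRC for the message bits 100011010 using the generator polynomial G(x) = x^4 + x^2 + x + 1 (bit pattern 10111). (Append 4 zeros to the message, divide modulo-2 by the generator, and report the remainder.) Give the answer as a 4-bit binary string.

0011

Append 4 zeros: 1000110100000. Divide by 10111 (XOR where the leading bit is 1):
  pos 0: 10001 XOR 10111 = 00110
  pos 2: 11010 XOR 10111 = 01101
  pos 3: 11011 XOR 10111 = 01100
  pos 4: 11000 XOR 10111 = 01111
  pos 5: 11110 XOR 10111 = 01001
  pos 6: 10010 XOR 10111 = 00101
  pos 8: 10100 XOR 10111 = 00011
Remainder (last 4 bits) = 0011. This is the CRC / FCS.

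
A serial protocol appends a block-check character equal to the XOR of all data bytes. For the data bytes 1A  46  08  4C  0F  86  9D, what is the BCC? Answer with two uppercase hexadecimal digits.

0C

XOR the bytes together:
  start with 0x1A
  0x1A ⊕ 0x46 = 0x5C
  0x5C ⊕ 0x08 = 0x54
  0x54 ⊕ 0x4C = 0x18
  0x18 ⊕ 0x0F = 0x17
  0x17 ⊕ 0x86 = 0x91
  0x91 ⊕ 0x9D = 0x0C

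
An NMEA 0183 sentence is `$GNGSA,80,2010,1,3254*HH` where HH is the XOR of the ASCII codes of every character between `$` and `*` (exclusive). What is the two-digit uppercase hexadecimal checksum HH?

66

XOR the ASCII codes of the payload characters:
  'G' = 0x47 → acc = 0x47
  'N' = 0x4E → acc = 0x09
  'G' = 0x47 → acc = 0x4E
  'S' = 0x53 → acc = 0x1D
  'A' = 0x41 → acc = 0x5C
  ',' = 0x2C → acc = 0x70
  '8' = 0x38 → acc = 0x48
  '0' = 0x30 → acc = 0x78
  ',' = 0x2C → acc = 0x54
  '2' = 0x32 → acc = 0x66
  '0' = 0x30 → acc = 0x56
  '1' = 0x31 → acc = 0x67
  '0' = 0x30 → acc = 0x57
  ',' = 0x2C → acc = 0x7B
  '1' = 0x31 → acc = 0x4A
  ',' = 0x2C → acc = 0x66
  '3' = 0x33 → acc = 0x55
  '2' = 0x32 → acc = 0x67
  '5' = 0x35 → acc = 0x52
  '4' = 0x34 → acc = 0x66
Checksum = 0x66.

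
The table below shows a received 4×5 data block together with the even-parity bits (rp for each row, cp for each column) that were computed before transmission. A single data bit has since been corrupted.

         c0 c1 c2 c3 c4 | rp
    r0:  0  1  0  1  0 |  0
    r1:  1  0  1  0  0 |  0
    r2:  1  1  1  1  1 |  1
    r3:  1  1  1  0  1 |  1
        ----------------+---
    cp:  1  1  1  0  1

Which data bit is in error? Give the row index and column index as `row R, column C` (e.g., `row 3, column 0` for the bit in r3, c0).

row 3, column 4

Recompute each row's even parity and compare to rp:
  r0: data parity 0, sent rp 0 → ok
  r1: data parity 0, sent rp 0 → ok
  r2: data parity 1, sent rp 1 → ok
  r3: data parity 0, sent rp 1 → mismatch
Recompute each column's even parity and compare to cp:
  c0: data parity 1, sent cp 1 → ok
  c1: data parity 1, sent cp 1 → ok
  c2: data parity 1, sent cp 1 → ok
  c3: data parity 0, sent cp 0 → ok
  c4: data parity 0, sent cp 1 → mismatch
Exactly one row (r3) and one column (c4) fail → the flipped bit is at their intersection.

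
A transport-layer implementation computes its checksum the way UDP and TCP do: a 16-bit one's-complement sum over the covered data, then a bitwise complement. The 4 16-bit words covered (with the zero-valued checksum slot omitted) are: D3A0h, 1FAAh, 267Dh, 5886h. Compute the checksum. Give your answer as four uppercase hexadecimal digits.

One's-complement addition (fold any carry out of bit 15 back into bit 0):
  0xD3A0 + 0x1FAA = 0x0F34A
  0xF34A + 0x267D = 0x119C7 → wrap carry → 0x19C8
  0x19C8 + 0x5886 = 0x0724E
One's-complement sum = 0x724E.
Checksum = ~0x724E & 0xFFFF = 0x8DB1.

8DB1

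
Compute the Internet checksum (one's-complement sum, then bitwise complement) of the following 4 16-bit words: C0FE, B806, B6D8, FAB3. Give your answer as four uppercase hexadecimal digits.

One's-complement addition (fold any carry out of bit 15 back into bit 0):
  0xC0FE + 0xB806 = 0x17904 → wrap carry → 0x7905
  0x7905 + 0xB6D8 = 0x12FDD → wrap carry → 0x2FDE
  0x2FDE + 0xFAB3 = 0x12A91 → wrap carry → 0x2A92
One's-complement sum = 0x2A92.
Checksum = ~0x2A92 & 0xFFFF = 0xD56D.

D56D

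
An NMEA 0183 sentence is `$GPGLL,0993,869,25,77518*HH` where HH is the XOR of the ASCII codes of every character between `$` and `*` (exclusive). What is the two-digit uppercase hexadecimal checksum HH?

5F

XOR the ASCII codes of the payload characters:
  'G' = 0x47 → acc = 0x47
  'P' = 0x50 → acc = 0x17
  'G' = 0x47 → acc = 0x50
  'L' = 0x4C → acc = 0x1C
  'L' = 0x4C → acc = 0x50
  ',' = 0x2C → acc = 0x7C
  '0' = 0x30 → acc = 0x4C
  '9' = 0x39 → acc = 0x75
  '9' = 0x39 → acc = 0x4C
  '3' = 0x33 → acc = 0x7F
  ',' = 0x2C → acc = 0x53
  '8' = 0x38 → acc = 0x6B
  '6' = 0x36 → acc = 0x5D
  '9' = 0x39 → acc = 0x64
  ',' = 0x2C → acc = 0x48
  '2' = 0x32 → acc = 0x7A
  '5' = 0x35 → acc = 0x4F
  ',' = 0x2C → acc = 0x63
  '7' = 0x37 → acc = 0x54
  '7' = 0x37 → acc = 0x63
  '5' = 0x35 → acc = 0x56
  '1' = 0x31 → acc = 0x67
  '8' = 0x38 → acc = 0x5F
Checksum = 0x5F.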